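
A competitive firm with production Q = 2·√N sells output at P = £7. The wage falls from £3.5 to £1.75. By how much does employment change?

ΔN = 12

From P·MP_N = w with MP_N = N^(-1/2), the labor demand is N(w) = (7/w)^(2).
At w = 3.5: N = 4. At w = 1.75: N = 16.
ΔN = 16 − 4 = 12.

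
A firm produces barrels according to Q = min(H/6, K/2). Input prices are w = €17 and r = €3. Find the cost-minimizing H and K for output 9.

With a fixed-proportions technology, the cost-minimizing bundle uses no slack in either input: H/6 = K/2 = Q.
So H = 6·9 = 54 and K = 2·9 = 18.

H* = 54, K* = 18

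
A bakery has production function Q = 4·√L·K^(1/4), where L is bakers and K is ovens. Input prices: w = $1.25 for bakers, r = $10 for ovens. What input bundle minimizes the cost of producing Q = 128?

Cost minimization requires the marginal rate of technical substitution to equal the input-price ratio: MP_L/MP_K = w/r.
Here MP_L/MP_K = (1/2)·(K/L)/(1/4) = 2·(K/L). Setting this equal to 1.25/10 = 0.125 gives K = 0.0625L.
Substituting into Q = 128: 4·L^(1/2)·(0.0625L)^(1/4) = 128.
Solving, L = 256 and K = 16.

L* = 256, K* = 16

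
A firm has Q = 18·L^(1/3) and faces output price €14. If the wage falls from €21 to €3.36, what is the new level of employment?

L* = 125

From P·MP_L = w with MP_L = 6·L^(-2/3), the labor demand is L(w) = (84/w)^(3/2).
At w = 21: L = 8. At w = 3.36: L = 125.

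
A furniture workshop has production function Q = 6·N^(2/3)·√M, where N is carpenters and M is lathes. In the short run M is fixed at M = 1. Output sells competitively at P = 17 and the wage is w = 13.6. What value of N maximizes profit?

N* = 125

With M = 1, MP_N = (2/3)·6·N^(-1/3)·1^(1/2) = 4·N^(-1/3).
Profit maximization for a price taker requires P·MP_N = w: 17·4·N^(-1/3) = 13.6.
So N^(-1/3) = 0.2, which gives N = 125.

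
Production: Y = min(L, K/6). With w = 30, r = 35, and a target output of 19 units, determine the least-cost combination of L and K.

L* = 19, K* = 114

With a fixed-proportions technology, the cost-minimizing bundle uses no slack in either input: L = K/6 = Y.
So L = 19 and K = 6·19 = 114.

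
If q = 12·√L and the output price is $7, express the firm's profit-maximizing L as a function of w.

MP_L = (1/2)·12·L^(-1/2) = 6·L^(-1/2).
Setting P·MP_L = w: 42·L^(-1/2) = w.
Solving for L: L^(-1/2) = w/42, so L = (42/w)^(2).

L(w) = 1764/w²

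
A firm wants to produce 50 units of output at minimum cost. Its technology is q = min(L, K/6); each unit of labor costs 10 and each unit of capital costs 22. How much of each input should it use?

With a fixed-proportions technology, the cost-minimizing bundle uses no slack in either input: L = K/6 = q.
So L = 50 and K = 6·50 = 300.

L* = 50, K* = 300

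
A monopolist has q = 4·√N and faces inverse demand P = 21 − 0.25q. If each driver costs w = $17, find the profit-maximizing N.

N* = 4

Marginal revenue from the inverse demand is MR = 21 − 0.5q.
The marginal product is MP_N = 2·N^(-1/2).
A monopolist hires until marginal revenue product equals the wage: MR·MP_N = w.
At N, q = 4·√N. Substituting and solving: (21 − 2·√N)·2·N^(-1/2) = 17 gives N = 4.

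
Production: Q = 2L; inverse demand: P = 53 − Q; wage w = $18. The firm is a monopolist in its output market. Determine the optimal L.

L* = 11

Marginal revenue from the inverse demand is MR = 53 − 2Q.
The marginal product is MP_L = 2.
A monopolist hires until marginal revenue product equals the wage: MR·MP_L = w.
(53 − 4L)·2 = 18, so L = 11.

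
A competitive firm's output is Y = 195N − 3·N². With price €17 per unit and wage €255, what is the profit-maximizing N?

The marginal product of N is MP_N = 195 − 6N.
A price-taking firm hires until the value of the marginal product equals the wage: P·MP_N = w, so 17·(195 − 6N) = 255.
Then 195 − 6N = 15, giving N = 30.

N* = 30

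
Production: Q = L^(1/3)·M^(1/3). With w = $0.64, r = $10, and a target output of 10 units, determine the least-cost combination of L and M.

Cost minimization requires the marginal rate of technical substitution to equal the input-price ratio: MP_L/MP_M = w/r.
Here MP_L/MP_M = (1/3)·(M/L)/(1/3) = (M/L). Setting this equal to 0.64/10 = 0.064 gives M = 0.064L.
Substituting into Q = 10: L^(1/3)·(0.064L)^(1/3) = 10.
Solving, L = 125 and M = 8.

L* = 125, M* = 8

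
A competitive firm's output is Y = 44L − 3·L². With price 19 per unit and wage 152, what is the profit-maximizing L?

L* = 6

The marginal product of L is MP_L = 44 − 6L.
A price-taking firm hires until the value of the marginal product equals the wage: P·MP_L = w, so 19·(44 − 6L) = 152.
Then 44 − 6L = 8, giving L = 6.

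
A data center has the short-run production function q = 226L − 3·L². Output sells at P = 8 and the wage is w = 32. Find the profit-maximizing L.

The marginal product of L is MP_L = 226 − 6L.
A price-taking firm hires until the value of the marginal product equals the wage: P·MP_L = w, so 8·(226 − 6L) = 32.
Then 226 − 6L = 4, giving L = 37.

L* = 37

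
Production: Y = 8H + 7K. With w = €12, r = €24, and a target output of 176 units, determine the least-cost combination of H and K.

The inputs are perfect substitutes, so the firm uses whichever has the lower cost per unit of output.
Cost per unit of output via H is w/8 = 1.5; via K it is r/7 = 24/7. H is cheaper.
Producing Y = 176 with H alone: H = 22, K = 0.

H* = 22, K* = 0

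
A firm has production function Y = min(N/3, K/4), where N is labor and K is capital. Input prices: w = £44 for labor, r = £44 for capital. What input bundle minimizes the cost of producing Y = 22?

With a fixed-proportions technology, the cost-minimizing bundle uses no slack in either input: N/3 = K/4 = Y.
So N = 3·22 = 66 and K = 4·22 = 88.

N* = 66, K* = 88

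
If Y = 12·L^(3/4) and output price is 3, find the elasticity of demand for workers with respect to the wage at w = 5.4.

ε = -4

MP_L = (3/4)·12·L^(-1/4), so P·MP_L = w gives 27·L^(-1/4) = w.
Solving, L(w) = (27/w)^(4). This is a constant-elasticity form: L ∝ w^(−4), so ε = −4.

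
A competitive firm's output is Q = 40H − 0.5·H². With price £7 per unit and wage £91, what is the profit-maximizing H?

H* = 27

The marginal product of H is MP_H = 40 − H.
A price-taking firm hires until the value of the marginal product equals the wage: P·MP_H = w, so 7·(40 − H) = 91.
Then 40 − H = 13, giving H = 27.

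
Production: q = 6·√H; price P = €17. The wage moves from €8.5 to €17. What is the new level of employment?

H* = 9

From P·MP_H = w with MP_H = 3·H^(-1/2), the labor demand is H(w) = (51/w)^(2).
At w = 8.5: H = 36. At w = 17: H = 9.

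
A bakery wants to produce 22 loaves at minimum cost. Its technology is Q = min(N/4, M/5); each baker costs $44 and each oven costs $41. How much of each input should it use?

With a fixed-proportions technology, the cost-minimizing bundle uses no slack in either input: N/4 = M/5 = Q.
So N = 4·22 = 88 and M = 5·22 = 110.

N* = 88, M* = 110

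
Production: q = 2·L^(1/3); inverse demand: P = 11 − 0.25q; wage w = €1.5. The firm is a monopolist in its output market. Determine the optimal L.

Marginal revenue from the inverse demand is MR = 11 − 0.5q.
The marginal product is MP_L = (2/3)·L^(-2/3).
A monopolist hires until marginal revenue product equals the wage: MR·MP_L = w.
At L, q = 2·L^(1/3). Substituting and solving: (11 − L^(1/3))·(2/3)·L^(-2/3) = 1.5 gives L = 8.

L* = 8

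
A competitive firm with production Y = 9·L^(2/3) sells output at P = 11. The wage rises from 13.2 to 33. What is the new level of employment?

From P·MP_L = w with MP_L = 6·L^(-1/3), the labor demand is L(w) = (66/w)^(3).
At w = 13.2: L = 125. At w = 33: L = 8.

L* = 8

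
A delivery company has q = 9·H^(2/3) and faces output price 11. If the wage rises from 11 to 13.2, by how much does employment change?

ΔH = -91

From P·MP_H = w with MP_H = 6·H^(-1/3), the labor demand is H(w) = (66/w)^(3).
At w = 11: H = 216. At w = 13.2: H = 125.
ΔH = 125 − 216 = -91.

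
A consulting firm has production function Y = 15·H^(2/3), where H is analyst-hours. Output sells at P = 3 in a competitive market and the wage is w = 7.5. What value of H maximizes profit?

MP_H = (2/3)·15·H^(-1/3) = 10·H^(-1/3).
Profit maximization for a price taker requires P·MP_H = w: 3·10·H^(-1/3) = 7.5.
So H^(-1/3) = 0.25, which gives H = 64.

H* = 64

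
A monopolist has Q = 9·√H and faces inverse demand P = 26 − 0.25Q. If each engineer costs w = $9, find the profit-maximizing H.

Marginal revenue from the inverse demand is MR = 26 − 0.5Q.
The marginal product is MP_H = 4.5·H^(-1/2).
A monopolist hires until marginal revenue product equals the wage: MR·MP_H = w.
At H, Q = 9·√H. Substituting and solving: (26 − 4.5·√H)·4.5·H^(-1/2) = 9 gives H = 16.

H* = 16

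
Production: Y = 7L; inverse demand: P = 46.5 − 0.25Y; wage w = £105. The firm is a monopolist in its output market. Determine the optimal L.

Marginal revenue from the inverse demand is MR = 46.5 − 0.5Y.
The marginal product is MP_L = 7.
A monopolist hires until marginal revenue product equals the wage: MR·MP_L = w.
(46.5 − 3.5L)·7 = 105, so L = 9.

L* = 9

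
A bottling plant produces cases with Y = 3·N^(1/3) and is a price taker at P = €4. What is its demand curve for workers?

N(w) = (4/w)^(3/2)

MP_N = (1/3)·3·N^(-2/3) = N^(-2/3).
Setting P·MP_N = w: 4·N^(-2/3) = w.
Solving for N: N^(-2/3) = w/4, so N = (4/w)^(3/2).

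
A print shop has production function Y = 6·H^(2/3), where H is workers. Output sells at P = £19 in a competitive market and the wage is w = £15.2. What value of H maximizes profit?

H* = 125

MP_H = (2/3)·6·H^(-1/3) = 4·H^(-1/3).
Profit maximization for a price taker requires P·MP_H = w: 19·4·H^(-1/3) = 15.2.
So H^(-1/3) = 0.2, which gives H = 125.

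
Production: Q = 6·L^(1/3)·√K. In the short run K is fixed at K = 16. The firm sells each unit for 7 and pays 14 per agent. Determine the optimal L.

With K = 16, MP_L = (1/3)·6·L^(-2/3)·16^(1/2) = 8·L^(-2/3).
Profit maximization for a price taker requires P·MP_L = w: 7·8·L^(-2/3) = 14.
So L^(-2/3) = 0.25, which gives L = 8.

L* = 8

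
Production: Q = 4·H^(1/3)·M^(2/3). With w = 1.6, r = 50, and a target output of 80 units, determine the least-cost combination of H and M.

H* = 125, M* = 8

Cost minimization requires the marginal rate of technical substitution to equal the input-price ratio: MP_H/MP_M = w/r.
Here MP_H/MP_M = (1/3)·(M/H)/(2/3) = 0.5·(M/H). Setting this equal to 1.6/50 = 0.032 gives M = 0.064H.
Substituting into Q = 80: 4·H^(1/3)·(0.064H)^(2/3) = 80.
Solving, H = 125 and M = 8.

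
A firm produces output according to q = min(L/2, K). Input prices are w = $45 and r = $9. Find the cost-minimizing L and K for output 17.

With a fixed-proportions technology, the cost-minimizing bundle uses no slack in either input: L/2 = K = q.
So L = 2·17 = 34 and K = 17.

L* = 34, K* = 17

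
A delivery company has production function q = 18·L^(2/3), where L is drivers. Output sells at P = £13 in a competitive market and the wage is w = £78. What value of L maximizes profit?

MP_L = (2/3)·18·L^(-1/3) = 12·L^(-1/3).
Profit maximization for a price taker requires P·MP_L = w: 13·12·L^(-1/3) = 78.
So L^(-1/3) = 0.5, which gives L = 8.

L* = 8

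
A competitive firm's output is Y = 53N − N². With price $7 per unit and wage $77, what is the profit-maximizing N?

The marginal product of N is MP_N = 53 − 2N.
A price-taking firm hires until the value of the marginal product equals the wage: P·MP_N = w, so 7·(53 − 2N) = 77.
Then 53 − 2N = 11, giving N = 21.

N* = 21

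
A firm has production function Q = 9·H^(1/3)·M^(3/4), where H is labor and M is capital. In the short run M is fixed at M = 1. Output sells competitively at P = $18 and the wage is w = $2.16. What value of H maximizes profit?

With M = 1, MP_H = (1/3)·9·H^(-2/3)·1^(3/4) = 3·H^(-2/3).
Profit maximization for a price taker requires P·MP_H = w: 18·3·H^(-2/3) = 2.16.
So H^(-2/3) = 0.04, which gives H = 125.

H* = 125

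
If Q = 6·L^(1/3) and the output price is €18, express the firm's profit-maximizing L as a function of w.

L(w) = (36/w)^(3/2)

MP_L = (1/3)·6·L^(-2/3) = 2·L^(-2/3).
Setting P·MP_L = w: 36·L^(-2/3) = w.
Solving for L: L^(-2/3) = w/36, so L = (36/w)^(3/2).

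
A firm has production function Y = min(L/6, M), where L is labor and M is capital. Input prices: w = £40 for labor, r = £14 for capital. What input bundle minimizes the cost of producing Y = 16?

L* = 96, M* = 16

With a fixed-proportions technology, the cost-minimizing bundle uses no slack in either input: L/6 = M = Y.
So L = 6·16 = 96 and M = 16.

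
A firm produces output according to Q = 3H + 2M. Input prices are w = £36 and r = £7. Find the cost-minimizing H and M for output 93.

H* = 0, M* = 46.5

The inputs are perfect substitutes, so the firm uses whichever has the lower cost per unit of output.
Cost per unit of output via H is w/3 = 12; via M it is r/2 = 3.5. M is cheaper.
Producing Q = 93 with M alone: H = 0, M = 46.5.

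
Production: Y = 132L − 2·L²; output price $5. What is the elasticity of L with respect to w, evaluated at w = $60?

ε = -0.1

From P·MP_L = w with MP_L = 132 − 4L, labor demand is L(w) = (132 − w/5)/4.
dL/dw = −1/(20) = -0.05.
At w = 60, L = 30, so ε = (dL/dw)·(w/L) = (-0.05)·(60/30) = -0.1.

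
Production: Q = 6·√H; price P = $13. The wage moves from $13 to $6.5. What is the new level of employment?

H* = 36

From P·MP_H = w with MP_H = 3·H^(-1/2), the labor demand is H(w) = (39/w)^(2).
At w = 13: H = 9. At w = 6.5: H = 36.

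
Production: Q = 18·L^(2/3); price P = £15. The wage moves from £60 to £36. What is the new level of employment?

From P·MP_L = w with MP_L = 12·L^(-1/3), the labor demand is L(w) = (180/w)^(3).
At w = 60: L = 27. At w = 36: L = 125.

L* = 125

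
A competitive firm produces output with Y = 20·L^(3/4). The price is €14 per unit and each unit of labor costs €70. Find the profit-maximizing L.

MP_L = (3/4)·20·L^(-1/4) = 15·L^(-1/4).
Profit maximization for a price taker requires P·MP_L = w: 14·15·L^(-1/4) = 70.
So L^(-1/4) = 1/3, which gives L = 81.

L* = 81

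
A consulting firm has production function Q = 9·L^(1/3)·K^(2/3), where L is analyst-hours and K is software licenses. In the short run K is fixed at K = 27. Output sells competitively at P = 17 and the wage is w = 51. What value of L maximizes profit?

L* = 27

With K = 27, MP_L = (1/3)·9·L^(-2/3)·27^(2/3) = 27·L^(-2/3).
Profit maximization for a price taker requires P·MP_L = w: 17·27·L^(-2/3) = 51.
So L^(-2/3) = 1/9, which gives L = 27.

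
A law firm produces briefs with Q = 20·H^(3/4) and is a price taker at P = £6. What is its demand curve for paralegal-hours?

MP_H = (3/4)·20·H^(-1/4) = 15·H^(-1/4).
Setting P·MP_H = w: 90·H^(-1/4) = w.
Solving for H: H^(-1/4) = w/90, so H = (90/w)^(4).

H(w) = (90/w)^(4)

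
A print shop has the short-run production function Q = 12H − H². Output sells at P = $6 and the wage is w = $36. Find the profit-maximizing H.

The marginal product of H is MP_H = 12 − 2H.
A price-taking firm hires until the value of the marginal product equals the wage: P·MP_H = w, so 6·(12 − 2H) = 36.
Then 12 − 2H = 6, giving H = 3.

H* = 3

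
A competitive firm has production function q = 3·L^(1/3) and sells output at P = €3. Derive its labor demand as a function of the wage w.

MP_L = (1/3)·3·L^(-2/3) = L^(-2/3).
Setting P·MP_L = w: 3·L^(-2/3) = w.
Solving for L: L^(-2/3) = w/3, so L = (3/w)^(3/2).

L(w) = (3/w)^(3/2)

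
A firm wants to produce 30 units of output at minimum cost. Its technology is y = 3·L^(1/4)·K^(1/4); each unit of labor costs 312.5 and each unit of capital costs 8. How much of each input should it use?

L* = 16, K* = 625

Cost minimization requires the marginal rate of technical substitution to equal the input-price ratio: MP_L/MP_K = w/r.
Here MP_L/MP_K = (1/4)·(K/L)/(1/4) = (K/L). Setting this equal to 312.5/8 = 39.0625 gives K = 39.0625L.
Substituting into y = 30: 3·L^(1/4)·(39.0625L)^(1/4) = 30.
Solving, L = 16 and K = 625.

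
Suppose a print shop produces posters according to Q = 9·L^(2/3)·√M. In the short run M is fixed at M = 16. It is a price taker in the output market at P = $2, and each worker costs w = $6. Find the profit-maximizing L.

With M = 16, MP_L = (2/3)·9·L^(-1/3)·16^(1/2) = 24·L^(-1/3).
Profit maximization for a price taker requires P·MP_L = w: 2·24·L^(-1/3) = 6.
So L^(-1/3) = 0.125, which gives L = 512.

L* = 512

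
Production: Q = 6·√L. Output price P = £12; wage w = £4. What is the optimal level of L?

L* = 81

MP_L = (1/2)·6·L^(-1/2) = 3·L^(-1/2).
Profit maximization for a price taker requires P·MP_L = w: 12·3·L^(-1/2) = 4.
So L^(-1/2) = 1/9, which gives L = 81.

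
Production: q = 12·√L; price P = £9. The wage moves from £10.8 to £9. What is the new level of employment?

L* = 36

From P·MP_L = w with MP_L = 6·L^(-1/2), the labor demand is L(w) = (54/w)^(2).
At w = 10.8: L = 25. At w = 9: L = 36.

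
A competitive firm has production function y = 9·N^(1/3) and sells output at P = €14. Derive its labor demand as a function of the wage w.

N(w) = (42/w)^(3/2)

MP_N = (1/3)·9·N^(-2/3) = 3·N^(-2/3).
Setting P·MP_N = w: 42·N^(-2/3) = w.
Solving for N: N^(-2/3) = w/42, so N = (42/w)^(3/2).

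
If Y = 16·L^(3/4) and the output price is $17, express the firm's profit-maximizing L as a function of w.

L(w) = (204/w)^(4)

MP_L = (3/4)·16·L^(-1/4) = 12·L^(-1/4).
Setting P·MP_L = w: 204·L^(-1/4) = w.
Solving for L: L^(-1/4) = w/204, so L = (204/w)^(4).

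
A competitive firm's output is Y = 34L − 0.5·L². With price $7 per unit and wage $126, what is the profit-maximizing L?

The marginal product of L is MP_L = 34 − L.
A price-taking firm hires until the value of the marginal product equals the wage: P·MP_L = w, so 7·(34 − L) = 126.
Then 34 − L = 18, giving L = 16.

L* = 16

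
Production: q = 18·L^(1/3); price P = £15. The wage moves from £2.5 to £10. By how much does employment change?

From P·MP_L = w with MP_L = 6·L^(-2/3), the labor demand is L(w) = (90/w)^(3/2).
At w = 2.5: L = 216. At w = 10: L = 27.
ΔL = 27 − 216 = -189.

ΔL = -189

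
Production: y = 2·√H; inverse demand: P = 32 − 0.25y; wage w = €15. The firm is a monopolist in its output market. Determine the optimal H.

Marginal revenue from the inverse demand is MR = 32 − 0.5y.
The marginal product is MP_H = H^(-1/2).
A monopolist hires until marginal revenue product equals the wage: MR·MP_H = w.
At H, y = 2·√H. Substituting and solving: (32 − √H)·H^(-1/2) = 15 gives H = 4.

H* = 4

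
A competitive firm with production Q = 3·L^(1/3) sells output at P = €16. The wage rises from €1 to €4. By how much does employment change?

ΔL = -56

From P·MP_L = w with MP_L = L^(-2/3), the labor demand is L(w) = (16/w)^(3/2).
At w = 1: L = 64. At w = 4: L = 8.
ΔL = 8 − 64 = -56.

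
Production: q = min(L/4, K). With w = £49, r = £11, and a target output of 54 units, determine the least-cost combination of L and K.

With a fixed-proportions technology, the cost-minimizing bundle uses no slack in either input: L/4 = K = q.
So L = 4·54 = 216 and K = 54.

L* = 216, K* = 54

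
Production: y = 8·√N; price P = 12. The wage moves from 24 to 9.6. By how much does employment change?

From P·MP_N = w with MP_N = 4·N^(-1/2), the labor demand is N(w) = (48/w)^(2).
At w = 24: N = 4. At w = 9.6: N = 25.
ΔN = 25 − 4 = 21.

ΔN = 21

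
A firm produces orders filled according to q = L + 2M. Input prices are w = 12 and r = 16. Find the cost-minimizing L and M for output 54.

The inputs are perfect substitutes, so the firm uses whichever has the lower cost per unit of output.
Cost per unit of output via L is 12; via M it is 8. M is cheaper.
Producing q = 54 with M alone: L = 0, M = 27.

L* = 0, M* = 27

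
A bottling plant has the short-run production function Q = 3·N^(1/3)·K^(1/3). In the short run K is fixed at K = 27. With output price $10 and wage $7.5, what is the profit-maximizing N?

With K = 27, MP_N = (1/3)·3·N^(-2/3)·27^(1/3) = 3·N^(-2/3).
Profit maximization for a price taker requires P·MP_N = w: 10·3·N^(-2/3) = 7.5.
So N^(-2/3) = 0.25, which gives N = 8.

N* = 8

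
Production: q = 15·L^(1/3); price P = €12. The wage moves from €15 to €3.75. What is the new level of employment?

From P·MP_L = w with MP_L = 5·L^(-2/3), the labor demand is L(w) = (60/w)^(3/2).
At w = 15: L = 8. At w = 3.75: L = 64.

L* = 64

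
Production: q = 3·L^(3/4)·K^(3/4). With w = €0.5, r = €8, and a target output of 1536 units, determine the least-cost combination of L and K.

L* = 256, K* = 16

Cost minimization requires the marginal rate of technical substitution to equal the input-price ratio: MP_L/MP_K = w/r.
Here MP_L/MP_K = (3/4)·(K/L)/(3/4) = (K/L). Setting this equal to 0.5/8 = 0.0625 gives K = 0.0625L.
Substituting into q = 1536: 3·L^(3/4)·(0.0625L)^(3/4) = 1536.
Solving, L = 256 and K = 16.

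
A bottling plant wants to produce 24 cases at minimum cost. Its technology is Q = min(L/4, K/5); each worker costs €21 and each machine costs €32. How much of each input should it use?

With a fixed-proportions technology, the cost-minimizing bundle uses no slack in either input: L/4 = K/5 = Q.
So L = 4·24 = 96 and K = 5·24 = 120.

L* = 96, K* = 120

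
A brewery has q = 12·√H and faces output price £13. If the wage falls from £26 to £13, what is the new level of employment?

H* = 36

From P·MP_H = w with MP_H = 6·H^(-1/2), the labor demand is H(w) = (78/w)^(2).
At w = 26: H = 9. At w = 13: H = 36.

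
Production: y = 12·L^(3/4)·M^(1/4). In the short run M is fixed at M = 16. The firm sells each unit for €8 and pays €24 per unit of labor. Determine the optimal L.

With M = 16, MP_L = (3/4)·12·L^(-1/4)·16^(1/4) = 18·L^(-1/4).
Profit maximization for a price taker requires P·MP_L = w: 8·18·L^(-1/4) = 24.
So L^(-1/4) = 1/6, which gives L = 1296.

L* = 1296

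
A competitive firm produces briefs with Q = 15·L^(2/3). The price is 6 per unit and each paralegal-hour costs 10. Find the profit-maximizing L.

L* = 216

MP_L = (2/3)·15·L^(-1/3) = 10·L^(-1/3).
Profit maximization for a price taker requires P·MP_L = w: 6·10·L^(-1/3) = 10.
So L^(-1/3) = 1/6, which gives L = 216.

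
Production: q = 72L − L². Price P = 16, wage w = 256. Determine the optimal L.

The marginal product of L is MP_L = 72 − 2L.
A price-taking firm hires until the value of the marginal product equals the wage: P·MP_L = w, so 16·(72 − 2L) = 256.
Then 72 − 2L = 16, giving L = 28.

L* = 28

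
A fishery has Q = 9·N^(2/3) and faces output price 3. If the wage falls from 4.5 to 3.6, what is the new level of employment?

From P·MP_N = w with MP_N = 6·N^(-1/3), the labor demand is N(w) = (18/w)^(3).
At w = 4.5: N = 64. At w = 3.6: N = 125.

N* = 125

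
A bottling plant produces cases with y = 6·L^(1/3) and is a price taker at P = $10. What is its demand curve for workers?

MP_L = (1/3)·6·L^(-2/3) = 2·L^(-2/3).
Setting P·MP_L = w: 20·L^(-2/3) = w.
Solving for L: L^(-2/3) = w/20, so L = (20/w)^(3/2).

L(w) = (20/w)^(3/2)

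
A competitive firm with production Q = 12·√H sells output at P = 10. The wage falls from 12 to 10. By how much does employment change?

From P·MP_H = w with MP_H = 6·H^(-1/2), the labor demand is H(w) = (60/w)^(2).
At w = 12: H = 25. At w = 10: H = 36.
ΔH = 36 − 25 = 11.

ΔH = 11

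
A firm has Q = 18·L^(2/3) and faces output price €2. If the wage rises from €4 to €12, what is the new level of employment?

L* = 8

From P·MP_L = w with MP_L = 12·L^(-1/3), the labor demand is L(w) = (24/w)^(3).
At w = 4: L = 216. At w = 12: L = 8.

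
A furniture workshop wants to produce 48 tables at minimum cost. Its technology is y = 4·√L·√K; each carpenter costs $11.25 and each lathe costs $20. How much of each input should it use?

L* = 16, K* = 9

Cost minimization requires the marginal rate of technical substitution to equal the input-price ratio: MP_L/MP_K = w/r.
Here MP_L/MP_K = (1/2)·(K/L)/(1/2) = (K/L). Setting this equal to 11.25/20 = 0.5625 gives K = 0.5625L.
Substituting into y = 48: 4·L^(1/2)·(0.5625L)^(1/2) = 48.
Solving, L = 16 and K = 9.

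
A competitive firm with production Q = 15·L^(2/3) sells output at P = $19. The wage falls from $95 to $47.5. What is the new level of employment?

L* = 64

From P·MP_L = w with MP_L = 10·L^(-1/3), the labor demand is L(w) = (190/w)^(3).
At w = 95: L = 8. At w = 47.5: L = 64.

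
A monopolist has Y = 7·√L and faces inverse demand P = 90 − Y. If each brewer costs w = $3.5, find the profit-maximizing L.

Marginal revenue from the inverse demand is MR = 90 − 2Y.
The marginal product is MP_L = 3.5·L^(-1/2).
A monopolist hires until marginal revenue product equals the wage: MR·MP_L = w.
At L, Y = 7·√L. Substituting and solving: (90 − 14·√L)·3.5·L^(-1/2) = 3.5 gives L = 36.

L* = 36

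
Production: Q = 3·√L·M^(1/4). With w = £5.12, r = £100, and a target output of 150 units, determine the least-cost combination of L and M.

L* = 625, M* = 16

Cost minimization requires the marginal rate of technical substitution to equal the input-price ratio: MP_L/MP_M = w/r.
Here MP_L/MP_M = (1/2)·(M/L)/(1/4) = 2·(M/L). Setting this equal to 5.12/100 = 0.0512 gives M = 0.0256L.
Substituting into Q = 150: 3·L^(1/2)·(0.0256L)^(1/4) = 150.
Solving, L = 625 and M = 16.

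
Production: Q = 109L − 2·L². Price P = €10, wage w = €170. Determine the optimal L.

The marginal product of L is MP_L = 109 − 4L.
A price-taking firm hires until the value of the marginal product equals the wage: P·MP_L = w, so 10·(109 − 4L) = 170.
Then 109 − 4L = 17, giving L = 23.

L* = 23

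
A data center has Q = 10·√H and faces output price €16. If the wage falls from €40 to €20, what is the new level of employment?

H* = 16

From P·MP_H = w with MP_H = 5·H^(-1/2), the labor demand is H(w) = (80/w)^(2).
At w = 40: H = 4. At w = 20: H = 16.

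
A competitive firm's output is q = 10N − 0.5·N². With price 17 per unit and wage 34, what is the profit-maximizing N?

The marginal product of N is MP_N = 10 − N.
A price-taking firm hires until the value of the marginal product equals the wage: P·MP_N = w, so 17·(10 − N) = 34.
Then 10 − N = 2, giving N = 8.

N* = 8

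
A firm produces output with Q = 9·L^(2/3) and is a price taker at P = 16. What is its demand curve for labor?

MP_L = (2/3)·9·L^(-1/3) = 6·L^(-1/3).
Setting P·MP_L = w: 96·L^(-1/3) = w.
Solving for L: L^(-1/3) = w/96, so L = (96/w)^(3).

L(w) = 884736/w³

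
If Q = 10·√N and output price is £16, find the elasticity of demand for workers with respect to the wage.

ε = -2

MP_N = (1/2)·10·N^(-1/2), so P·MP_N = w gives 80·N^(-1/2) = w.
Solving, N(w) = (80/w)^(2). This is a constant-elasticity form: N ∝ w^(−2), so ε = −2.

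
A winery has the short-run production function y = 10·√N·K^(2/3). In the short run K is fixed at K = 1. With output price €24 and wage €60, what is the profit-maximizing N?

With K = 1, MP_N = (1/2)·10·N^(-1/2)·1^(2/3) = 5·N^(-1/2).
Profit maximization for a price taker requires P·MP_N = w: 24·5·N^(-1/2) = 60.
So N^(-1/2) = 0.5, which gives N = 4.

N* = 4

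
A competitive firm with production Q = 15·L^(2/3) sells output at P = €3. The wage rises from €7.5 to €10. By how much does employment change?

From P·MP_L = w with MP_L = 10·L^(-1/3), the labor demand is L(w) = (30/w)^(3).
At w = 7.5: L = 64. At w = 10: L = 27.
ΔL = 27 − 64 = -37.

ΔL = -37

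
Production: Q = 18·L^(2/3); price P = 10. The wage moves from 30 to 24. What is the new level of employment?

L* = 125

From P·MP_L = w with MP_L = 12·L^(-1/3), the labor demand is L(w) = (120/w)^(3).
At w = 30: L = 64. At w = 24: L = 125.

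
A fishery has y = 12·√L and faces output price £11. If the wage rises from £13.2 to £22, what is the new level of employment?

L* = 9

From P·MP_L = w with MP_L = 6·L^(-1/2), the labor demand is L(w) = (66/w)^(2).
At w = 13.2: L = 25. At w = 22: L = 9.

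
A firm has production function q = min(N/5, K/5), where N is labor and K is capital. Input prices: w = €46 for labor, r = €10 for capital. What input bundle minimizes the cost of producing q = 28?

With a fixed-proportions technology, the cost-minimizing bundle uses no slack in either input: N/5 = K/5 = q.
So N = 5·28 = 140 and K = 5·28 = 140.

N* = 140, K* = 140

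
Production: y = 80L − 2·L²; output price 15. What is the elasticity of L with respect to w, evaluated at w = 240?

From P·MP_L = w with MP_L = 80 − 4L, labor demand is L(w) = (80 − w/15)/4.
dL/dw = −1/(60) = -1/60.
At w = 240, L = 16, so ε = (dL/dw)·(w/L) = (-1/60)·(240/16) = -0.25.

ε = -0.25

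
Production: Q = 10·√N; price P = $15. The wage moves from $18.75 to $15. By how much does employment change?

From P·MP_N = w with MP_N = 5·N^(-1/2), the labor demand is N(w) = (75/w)^(2).
At w = 18.75: N = 16. At w = 15: N = 25.
ΔN = 25 − 16 = 9.

ΔN = 9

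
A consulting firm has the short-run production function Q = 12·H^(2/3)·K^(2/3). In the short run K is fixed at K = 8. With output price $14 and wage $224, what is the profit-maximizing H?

With K = 8, MP_H = (2/3)·12·H^(-1/3)·8^(2/3) = 32·H^(-1/3).
Profit maximization for a price taker requires P·MP_H = w: 14·32·H^(-1/3) = 224.
So H^(-1/3) = 0.5, which gives H = 8.

H* = 8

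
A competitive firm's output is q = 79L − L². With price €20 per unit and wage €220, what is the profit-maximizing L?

L* = 34

The marginal product of L is MP_L = 79 − 2L.
A price-taking firm hires until the value of the marginal product equals the wage: P·MP_L = w, so 20·(79 − 2L) = 220.
Then 79 − 2L = 11, giving L = 34.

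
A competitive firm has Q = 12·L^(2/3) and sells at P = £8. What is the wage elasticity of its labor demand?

MP_L = (2/3)·12·L^(-1/3), so P·MP_L = w gives 64·L^(-1/3) = w.
Solving, L(w) = (64/w)^(3). This is a constant-elasticity form: L ∝ w^(−3), so ε = −3.

ε = -3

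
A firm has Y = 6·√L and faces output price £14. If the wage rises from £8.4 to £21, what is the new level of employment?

From P·MP_L = w with MP_L = 3·L^(-1/2), the labor demand is L(w) = (42/w)^(2).
At w = 8.4: L = 25. At w = 21: L = 4.

L* = 4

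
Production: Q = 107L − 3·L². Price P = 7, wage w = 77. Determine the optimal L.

L* = 16

The marginal product of L is MP_L = 107 − 6L.
A price-taking firm hires until the value of the marginal product equals the wage: P·MP_L = w, so 7·(107 − 6L) = 77.
Then 107 − 6L = 11, giving L = 16.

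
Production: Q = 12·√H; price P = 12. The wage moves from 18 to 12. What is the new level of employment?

H* = 36

From P·MP_H = w with MP_H = 6·H^(-1/2), the labor demand is H(w) = (72/w)^(2).
At w = 18: H = 16. At w = 12: H = 36.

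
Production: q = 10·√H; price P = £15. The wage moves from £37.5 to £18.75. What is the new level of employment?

From P·MP_H = w with MP_H = 5·H^(-1/2), the labor demand is H(w) = (75/w)^(2).
At w = 37.5: H = 4. At w = 18.75: H = 16.

H* = 16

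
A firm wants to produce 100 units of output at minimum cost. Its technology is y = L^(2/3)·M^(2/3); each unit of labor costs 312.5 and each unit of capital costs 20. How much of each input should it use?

Cost minimization requires the marginal rate of technical substitution to equal the input-price ratio: MP_L/MP_M = w/r.
Here MP_L/MP_M = (2/3)·(M/L)/(2/3) = (M/L). Setting this equal to 312.5/20 = 15.625 gives M = 15.625L.
Substituting into y = 100: L^(2/3)·(15.625L)^(2/3) = 100.
Solving, L = 8 and M = 125.

L* = 8, M* = 125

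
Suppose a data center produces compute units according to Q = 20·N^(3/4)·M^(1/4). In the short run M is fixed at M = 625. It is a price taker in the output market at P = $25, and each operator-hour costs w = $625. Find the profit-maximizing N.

N* = 81

With M = 625, MP_N = (3/4)·20·N^(-1/4)·625^(1/4) = 75·N^(-1/4).
Profit maximization for a price taker requires P·MP_N = w: 25·75·N^(-1/4) = 625.
So N^(-1/4) = 1/3, which gives N = 81.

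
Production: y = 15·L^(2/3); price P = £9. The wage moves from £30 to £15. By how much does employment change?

ΔL = 189

From P·MP_L = w with MP_L = 10·L^(-1/3), the labor demand is L(w) = (90/w)^(3).
At w = 30: L = 27. At w = 15: L = 216.
ΔL = 216 − 27 = 189.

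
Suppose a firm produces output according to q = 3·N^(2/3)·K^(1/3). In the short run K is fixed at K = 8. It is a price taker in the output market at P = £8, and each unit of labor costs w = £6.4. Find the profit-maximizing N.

With K = 8, MP_N = (2/3)·3·N^(-1/3)·8^(1/3) = 4·N^(-1/3).
Profit maximization for a price taker requires P·MP_N = w: 8·4·N^(-1/3) = 6.4.
So N^(-1/3) = 0.2, which gives N = 125.

N* = 125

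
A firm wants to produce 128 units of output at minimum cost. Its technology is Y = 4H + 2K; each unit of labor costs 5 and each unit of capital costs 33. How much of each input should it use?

H* = 32, K* = 0

The inputs are perfect substitutes, so the firm uses whichever has the lower cost per unit of output.
Cost per unit of output via H is w/4 = 1.25; via K it is r/2 = 16.5. H is cheaper.
Producing Y = 128 with H alone: H = 32, K = 0.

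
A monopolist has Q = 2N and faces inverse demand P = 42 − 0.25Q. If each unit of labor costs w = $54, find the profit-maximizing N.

N* = 15

Marginal revenue from the inverse demand is MR = 42 − 0.5Q.
The marginal product is MP_N = 2.
A monopolist hires until marginal revenue product equals the wage: MR·MP_N = w.
(42 − N)·2 = 54, so N = 15.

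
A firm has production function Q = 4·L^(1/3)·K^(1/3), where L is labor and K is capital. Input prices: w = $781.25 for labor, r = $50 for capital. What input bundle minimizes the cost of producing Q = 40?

L* = 8, K* = 125

Cost minimization requires the marginal rate of technical substitution to equal the input-price ratio: MP_L/MP_K = w/r.
Here MP_L/MP_K = (1/3)·(K/L)/(1/3) = (K/L). Setting this equal to 781.25/50 = 15.625 gives K = 15.625L.
Substituting into Q = 40: 4·L^(1/3)·(15.625L)^(1/3) = 40.
Solving, L = 8 and K = 125.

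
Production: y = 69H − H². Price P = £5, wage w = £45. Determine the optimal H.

H* = 30

The marginal product of H is MP_H = 69 − 2H.
A price-taking firm hires until the value of the marginal product equals the wage: P·MP_H = w, so 5·(69 − 2H) = 45.
Then 69 − 2H = 9, giving H = 30.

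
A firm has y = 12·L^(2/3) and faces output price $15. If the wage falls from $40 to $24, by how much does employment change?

ΔL = 98

From P·MP_L = w with MP_L = 8·L^(-1/3), the labor demand is L(w) = (120/w)^(3).
At w = 40: L = 27. At w = 24: L = 125.
ΔL = 125 − 27 = 98.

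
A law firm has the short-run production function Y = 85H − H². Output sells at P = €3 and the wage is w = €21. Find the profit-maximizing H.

H* = 39

The marginal product of H is MP_H = 85 − 2H.
A price-taking firm hires until the value of the marginal product equals the wage: P·MP_H = w, so 3·(85 − 2H) = 21.
Then 85 − 2H = 7, giving H = 39.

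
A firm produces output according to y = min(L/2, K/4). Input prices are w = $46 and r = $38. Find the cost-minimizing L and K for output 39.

With a fixed-proportions technology, the cost-minimizing bundle uses no slack in either input: L/2 = K/4 = y.
So L = 2·39 = 78 and K = 4·39 = 156.

L* = 78, K* = 156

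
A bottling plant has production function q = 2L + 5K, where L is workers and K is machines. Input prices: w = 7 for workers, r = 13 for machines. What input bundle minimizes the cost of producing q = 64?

L* = 0, K* = 12.8

The inputs are perfect substitutes, so the firm uses whichever has the lower cost per unit of output.
Cost per unit of output via L is w/2 = 3.5; via K it is r/5 = 2.6. K is cheaper.
Producing q = 64 with K alone: L = 0, K = 12.8.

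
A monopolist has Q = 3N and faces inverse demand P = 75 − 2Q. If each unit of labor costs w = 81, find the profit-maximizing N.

N* = 4

Marginal revenue from the inverse demand is MR = 75 − 4Q.
The marginal product is MP_N = 3.
A monopolist hires until marginal revenue product equals the wage: MR·MP_N = w.
(75 − 12N)·3 = 81, so N = 4.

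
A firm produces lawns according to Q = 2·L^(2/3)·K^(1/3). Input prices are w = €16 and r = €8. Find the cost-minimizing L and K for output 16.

Cost minimization requires the marginal rate of technical substitution to equal the input-price ratio: MP_L/MP_K = w/r.
Here MP_L/MP_K = (2/3)·(K/L)/(1/3) = 2·(K/L). Setting this equal to 16/8 = 2 gives K = L.
Substituting into Q = 16: 2·L^(2/3)·(L)^(1/3) = 16.
Solving, L = 8 and K = 8.

L* = 8, K* = 8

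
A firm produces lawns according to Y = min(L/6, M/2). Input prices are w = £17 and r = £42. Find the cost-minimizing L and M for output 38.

L* = 228, M* = 76

With a fixed-proportions technology, the cost-minimizing bundle uses no slack in either input: L/6 = M/2 = Y.
So L = 6·38 = 228 and M = 2·38 = 76.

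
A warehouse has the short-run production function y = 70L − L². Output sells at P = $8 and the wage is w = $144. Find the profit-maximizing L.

The marginal product of L is MP_L = 70 − 2L.
A price-taking firm hires until the value of the marginal product equals the wage: P·MP_L = w, so 8·(70 − 2L) = 144.
Then 70 − 2L = 18, giving L = 26.

L* = 26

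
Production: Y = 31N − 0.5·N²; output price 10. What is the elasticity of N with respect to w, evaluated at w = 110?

From P·MP_N = w with MP_N = 31 − N, labor demand is N(w) = 31 − w/10.
dN/dw = −1/(10) = -0.1.
At w = 110, N = 20, so ε = (dN/dw)·(w/N) = (-0.1)·(110/20) = -0.55.

ε = -0.55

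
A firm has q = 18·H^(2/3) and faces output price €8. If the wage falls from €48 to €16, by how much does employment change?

ΔH = 208

From P·MP_H = w with MP_H = 12·H^(-1/3), the labor demand is H(w) = (96/w)^(3).
At w = 48: H = 8. At w = 16: H = 216.
ΔH = 216 − 8 = 208.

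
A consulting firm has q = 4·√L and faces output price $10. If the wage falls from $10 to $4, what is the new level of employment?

L* = 25

From P·MP_L = w with MP_L = 2·L^(-1/2), the labor demand is L(w) = (20/w)^(2).
At w = 10: L = 4. At w = 4: L = 25.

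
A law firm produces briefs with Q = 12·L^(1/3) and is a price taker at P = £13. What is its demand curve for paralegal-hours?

MP_L = (1/3)·12·L^(-2/3) = 4·L^(-2/3).
Setting P·MP_L = w: 52·L^(-2/3) = w.
Solving for L: L^(-2/3) = w/52, so L = (52/w)^(3/2).

L(w) = (52/w)^(3/2)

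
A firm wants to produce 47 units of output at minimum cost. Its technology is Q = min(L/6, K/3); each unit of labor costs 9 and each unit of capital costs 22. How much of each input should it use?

With a fixed-proportions technology, the cost-minimizing bundle uses no slack in either input: L/6 = K/3 = Q.
So L = 6·47 = 282 and K = 3·47 = 141.

L* = 282, K* = 141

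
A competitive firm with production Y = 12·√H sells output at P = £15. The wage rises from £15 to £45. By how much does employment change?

ΔH = -32

From P·MP_H = w with MP_H = 6·H^(-1/2), the labor demand is H(w) = (90/w)^(2).
At w = 15: H = 36. At w = 45: H = 4.
ΔH = 4 − 36 = -32.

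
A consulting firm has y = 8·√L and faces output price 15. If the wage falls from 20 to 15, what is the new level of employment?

L* = 16

From P·MP_L = w with MP_L = 4·L^(-1/2), the labor demand is L(w) = (60/w)^(2).
At w = 20: L = 9. At w = 15: L = 16.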